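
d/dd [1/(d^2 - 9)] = -2*d/(d^2 - 9)^2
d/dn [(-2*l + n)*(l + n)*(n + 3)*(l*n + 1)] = -l*(l + n)*(2*l - n)*(n + 3) - (l + n)*(2*l - n)*(l*n + 1) + (l + n)*(n + 3)*(l*n + 1) - (2*l - n)*(n + 3)*(l*n + 1)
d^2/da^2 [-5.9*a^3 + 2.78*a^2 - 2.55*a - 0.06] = 5.56 - 35.4*a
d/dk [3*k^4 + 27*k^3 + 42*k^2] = 3*k*(4*k^2 + 27*k + 28)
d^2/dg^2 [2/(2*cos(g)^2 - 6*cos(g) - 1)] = 4*(8*sin(g)^4 - 26*sin(g)^2 + 39*cos(g)/2 - 9*cos(3*g)/2 - 20)/(2*sin(g)^2 + 6*cos(g) - 1)^3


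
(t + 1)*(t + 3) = t^2 + 4*t + 3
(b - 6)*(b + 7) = b^2 + b - 42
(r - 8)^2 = r^2 - 16*r + 64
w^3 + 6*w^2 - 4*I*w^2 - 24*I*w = w*(w + 6)*(w - 4*I)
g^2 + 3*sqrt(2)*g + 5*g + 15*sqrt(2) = (g + 5)*(g + 3*sqrt(2))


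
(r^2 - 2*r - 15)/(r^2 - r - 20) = (r + 3)/(r + 4)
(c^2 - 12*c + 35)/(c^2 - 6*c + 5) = (c - 7)/(c - 1)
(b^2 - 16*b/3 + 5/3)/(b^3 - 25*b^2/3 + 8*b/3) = (b - 5)/(b*(b - 8))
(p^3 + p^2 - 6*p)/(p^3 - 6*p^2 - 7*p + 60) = p*(p - 2)/(p^2 - 9*p + 20)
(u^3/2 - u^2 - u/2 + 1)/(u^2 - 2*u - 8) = (-u^3 + 2*u^2 + u - 2)/(2*(-u^2 + 2*u + 8))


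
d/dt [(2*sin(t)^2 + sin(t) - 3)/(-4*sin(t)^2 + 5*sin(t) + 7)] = 2*(7*sin(t)^2 + 2*sin(t) + 11)*cos(t)/(4*sin(t)^2 - 5*sin(t) - 7)^2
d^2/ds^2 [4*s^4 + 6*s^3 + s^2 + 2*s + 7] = 48*s^2 + 36*s + 2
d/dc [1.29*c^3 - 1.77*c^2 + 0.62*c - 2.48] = 3.87*c^2 - 3.54*c + 0.62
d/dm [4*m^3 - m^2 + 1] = 2*m*(6*m - 1)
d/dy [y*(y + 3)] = 2*y + 3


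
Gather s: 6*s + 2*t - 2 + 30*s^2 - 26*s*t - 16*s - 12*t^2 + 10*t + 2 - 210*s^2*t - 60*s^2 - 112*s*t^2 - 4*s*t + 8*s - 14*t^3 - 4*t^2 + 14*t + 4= s^2*(-210*t - 30) + s*(-112*t^2 - 30*t - 2) - 14*t^3 - 16*t^2 + 26*t + 4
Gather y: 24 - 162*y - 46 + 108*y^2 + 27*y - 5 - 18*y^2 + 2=90*y^2 - 135*y - 25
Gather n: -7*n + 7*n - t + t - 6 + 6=0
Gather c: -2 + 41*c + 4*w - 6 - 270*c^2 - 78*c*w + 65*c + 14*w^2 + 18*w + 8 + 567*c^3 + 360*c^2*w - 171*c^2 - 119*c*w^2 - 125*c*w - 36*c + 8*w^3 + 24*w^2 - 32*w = 567*c^3 + c^2*(360*w - 441) + c*(-119*w^2 - 203*w + 70) + 8*w^3 + 38*w^2 - 10*w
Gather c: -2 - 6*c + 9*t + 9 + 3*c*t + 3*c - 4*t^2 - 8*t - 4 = c*(3*t - 3) - 4*t^2 + t + 3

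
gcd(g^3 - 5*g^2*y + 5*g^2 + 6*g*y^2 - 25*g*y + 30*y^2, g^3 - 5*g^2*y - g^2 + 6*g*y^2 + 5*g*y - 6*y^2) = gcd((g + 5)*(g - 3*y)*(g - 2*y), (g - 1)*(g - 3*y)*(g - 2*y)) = g^2 - 5*g*y + 6*y^2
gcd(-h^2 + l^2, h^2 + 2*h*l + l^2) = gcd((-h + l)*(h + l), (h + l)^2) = h + l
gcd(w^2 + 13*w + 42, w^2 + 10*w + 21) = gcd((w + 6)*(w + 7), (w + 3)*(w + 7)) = w + 7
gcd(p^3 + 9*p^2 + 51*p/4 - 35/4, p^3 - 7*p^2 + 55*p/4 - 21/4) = p - 1/2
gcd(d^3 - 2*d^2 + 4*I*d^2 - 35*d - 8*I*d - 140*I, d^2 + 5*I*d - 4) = d + 4*I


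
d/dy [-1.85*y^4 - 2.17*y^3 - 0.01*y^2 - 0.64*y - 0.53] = -7.4*y^3 - 6.51*y^2 - 0.02*y - 0.64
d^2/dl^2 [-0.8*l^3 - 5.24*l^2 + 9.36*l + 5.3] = -4.8*l - 10.48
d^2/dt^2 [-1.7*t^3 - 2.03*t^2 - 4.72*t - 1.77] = -10.2*t - 4.06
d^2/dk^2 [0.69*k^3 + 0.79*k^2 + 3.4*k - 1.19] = 4.14*k + 1.58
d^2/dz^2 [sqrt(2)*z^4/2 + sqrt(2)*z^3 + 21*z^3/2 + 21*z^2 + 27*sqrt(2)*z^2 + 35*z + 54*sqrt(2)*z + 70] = 6*sqrt(2)*z^2 + 6*sqrt(2)*z + 63*z + 42 + 54*sqrt(2)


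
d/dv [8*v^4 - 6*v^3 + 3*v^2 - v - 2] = 32*v^3 - 18*v^2 + 6*v - 1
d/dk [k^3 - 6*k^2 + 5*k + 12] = 3*k^2 - 12*k + 5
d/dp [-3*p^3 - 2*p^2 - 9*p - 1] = -9*p^2 - 4*p - 9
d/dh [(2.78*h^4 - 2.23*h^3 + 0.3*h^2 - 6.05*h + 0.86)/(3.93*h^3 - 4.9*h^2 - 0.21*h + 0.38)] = (10.9254*h^6 - 27.244*h^5 + 7.99659999999999*h^4 + 52.7152*h^3 - 42.3896*h^2 + 8.656*h - 2.1184)/(15.4449*h^6 - 38.514*h^5 + 22.3594*h^4 + 5.0448*h^3 - 3.6799*h^2 - 0.1596*h + 0.1444)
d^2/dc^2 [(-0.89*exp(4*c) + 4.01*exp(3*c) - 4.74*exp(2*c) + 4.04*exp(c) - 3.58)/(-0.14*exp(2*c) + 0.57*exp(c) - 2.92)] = (0.069776*exp(7*c) - 0.859838*exp(6*c) + 7.928427*exp(5*c) - 42.261172*exp(4*c) + 188.580078*exp(3*c) - 322.333284*exp(2*c) + 150.245494*exp(c) - 28.488104)*exp(c)/(0.002744*exp(6*c) - 0.033516*exp(5*c) + 0.308154*exp(4*c) - 1.583289*exp(3*c) + 6.427212*exp(2*c) - 14.580144*exp(c) + 24.897088)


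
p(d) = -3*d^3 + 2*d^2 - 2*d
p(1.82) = -15.10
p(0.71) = -1.49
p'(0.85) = -5.10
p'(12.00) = -1250.00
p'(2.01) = -30.32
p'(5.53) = -255.11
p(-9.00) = 2367.00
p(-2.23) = 47.67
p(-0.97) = 6.56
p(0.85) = -2.10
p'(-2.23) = -55.68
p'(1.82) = -24.53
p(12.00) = -4920.00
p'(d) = -9*d^2 + 4*d - 2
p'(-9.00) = -767.00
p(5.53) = -457.24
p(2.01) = -20.30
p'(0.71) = -3.70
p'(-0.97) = -14.35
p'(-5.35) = -281.00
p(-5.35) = 527.34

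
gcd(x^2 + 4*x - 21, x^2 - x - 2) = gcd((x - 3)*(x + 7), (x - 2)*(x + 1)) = 1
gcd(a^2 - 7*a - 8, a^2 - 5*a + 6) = 1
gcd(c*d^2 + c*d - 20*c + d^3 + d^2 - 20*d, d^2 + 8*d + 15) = d + 5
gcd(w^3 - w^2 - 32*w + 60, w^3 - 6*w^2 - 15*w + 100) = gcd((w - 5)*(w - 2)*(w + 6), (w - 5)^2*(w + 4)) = w - 5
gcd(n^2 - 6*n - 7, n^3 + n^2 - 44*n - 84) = n - 7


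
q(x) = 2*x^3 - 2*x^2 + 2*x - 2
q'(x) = 6*x^2 - 4*x + 2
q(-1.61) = -18.75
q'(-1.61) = 23.99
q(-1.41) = -14.40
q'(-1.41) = 19.57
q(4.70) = 170.87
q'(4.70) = 115.74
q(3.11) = 45.04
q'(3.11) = 47.59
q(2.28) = 15.87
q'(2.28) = 24.07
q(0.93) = -0.26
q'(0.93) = 3.47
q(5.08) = 218.74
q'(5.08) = 136.52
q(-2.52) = -51.75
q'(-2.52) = 50.18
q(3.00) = 40.00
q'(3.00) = 44.00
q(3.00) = 40.00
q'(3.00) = 44.00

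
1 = 1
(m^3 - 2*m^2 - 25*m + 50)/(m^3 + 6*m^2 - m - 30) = (m - 5)/(m + 3)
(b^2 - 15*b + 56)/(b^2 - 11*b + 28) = (b - 8)/(b - 4)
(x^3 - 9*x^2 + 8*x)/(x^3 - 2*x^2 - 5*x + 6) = x*(x - 8)/(x^2 - x - 6)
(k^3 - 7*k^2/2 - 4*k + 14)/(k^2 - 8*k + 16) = (k^3 - 7*k^2/2 - 4*k + 14)/(k^2 - 8*k + 16)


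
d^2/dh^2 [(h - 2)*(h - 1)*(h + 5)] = 6*h + 4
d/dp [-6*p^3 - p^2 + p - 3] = -18*p^2 - 2*p + 1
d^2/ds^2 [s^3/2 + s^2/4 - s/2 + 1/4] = 3*s + 1/2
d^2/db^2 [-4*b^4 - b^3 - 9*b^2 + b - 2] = -48*b^2 - 6*b - 18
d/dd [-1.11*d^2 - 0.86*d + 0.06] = -2.22*d - 0.86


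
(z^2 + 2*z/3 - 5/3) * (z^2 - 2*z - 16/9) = z^4 - 4*z^3/3 - 43*z^2/9 + 58*z/27 + 80/27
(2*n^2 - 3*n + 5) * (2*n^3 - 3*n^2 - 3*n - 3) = 4*n^5 - 12*n^4 + 13*n^3 - 12*n^2 - 6*n - 15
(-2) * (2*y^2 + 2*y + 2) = -4*y^2 - 4*y - 4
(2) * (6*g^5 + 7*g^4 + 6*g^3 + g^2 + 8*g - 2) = 12*g^5 + 14*g^4 + 12*g^3 + 2*g^2 + 16*g - 4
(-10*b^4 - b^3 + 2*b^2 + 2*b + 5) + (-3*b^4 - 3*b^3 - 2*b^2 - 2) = -13*b^4 - 4*b^3 + 2*b + 3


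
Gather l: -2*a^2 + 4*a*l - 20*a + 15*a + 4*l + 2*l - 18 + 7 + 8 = -2*a^2 - 5*a + l*(4*a + 6) - 3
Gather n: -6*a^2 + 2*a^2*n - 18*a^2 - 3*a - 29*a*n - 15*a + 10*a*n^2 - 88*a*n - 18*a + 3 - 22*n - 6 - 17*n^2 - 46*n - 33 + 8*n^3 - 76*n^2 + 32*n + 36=-24*a^2 - 36*a + 8*n^3 + n^2*(10*a - 93) + n*(2*a^2 - 117*a - 36)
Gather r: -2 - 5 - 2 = -9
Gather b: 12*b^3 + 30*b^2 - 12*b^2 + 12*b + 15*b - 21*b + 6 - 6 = 12*b^3 + 18*b^2 + 6*b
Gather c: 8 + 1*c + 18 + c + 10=2*c + 36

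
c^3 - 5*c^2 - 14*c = c*(c - 7)*(c + 2)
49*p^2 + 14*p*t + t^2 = (7*p + t)^2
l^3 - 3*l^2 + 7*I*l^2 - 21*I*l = l*(l - 3)*(l + 7*I)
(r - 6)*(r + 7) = r^2 + r - 42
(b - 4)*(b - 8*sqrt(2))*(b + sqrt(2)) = b^3 - 7*sqrt(2)*b^2 - 4*b^2 - 16*b + 28*sqrt(2)*b + 64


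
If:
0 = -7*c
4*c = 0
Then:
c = 0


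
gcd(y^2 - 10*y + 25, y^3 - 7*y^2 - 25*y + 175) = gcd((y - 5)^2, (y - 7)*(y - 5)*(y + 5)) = y - 5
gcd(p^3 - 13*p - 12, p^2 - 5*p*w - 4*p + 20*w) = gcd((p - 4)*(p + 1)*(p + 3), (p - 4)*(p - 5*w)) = p - 4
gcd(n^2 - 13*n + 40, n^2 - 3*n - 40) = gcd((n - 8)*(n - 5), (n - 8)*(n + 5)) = n - 8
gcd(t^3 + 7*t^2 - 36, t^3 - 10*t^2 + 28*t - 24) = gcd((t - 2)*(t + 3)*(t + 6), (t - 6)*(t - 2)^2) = t - 2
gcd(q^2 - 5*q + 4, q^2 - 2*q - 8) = q - 4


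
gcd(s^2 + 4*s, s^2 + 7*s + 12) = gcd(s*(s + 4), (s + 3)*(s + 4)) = s + 4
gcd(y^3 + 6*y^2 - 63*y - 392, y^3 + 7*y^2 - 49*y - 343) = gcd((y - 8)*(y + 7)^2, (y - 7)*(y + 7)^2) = y^2 + 14*y + 49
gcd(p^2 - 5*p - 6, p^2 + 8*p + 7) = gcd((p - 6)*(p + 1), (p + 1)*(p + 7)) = p + 1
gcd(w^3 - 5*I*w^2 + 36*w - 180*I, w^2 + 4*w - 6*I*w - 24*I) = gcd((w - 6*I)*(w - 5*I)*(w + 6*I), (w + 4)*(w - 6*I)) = w - 6*I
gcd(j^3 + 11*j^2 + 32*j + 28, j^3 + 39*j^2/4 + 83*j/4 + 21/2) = j^2 + 9*j + 14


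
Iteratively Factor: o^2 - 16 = (o - 4)*(o + 4)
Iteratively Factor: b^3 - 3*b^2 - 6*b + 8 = (b - 1)*(b^2 - 2*b - 8) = (b - 4)*(b - 1)*(b + 2)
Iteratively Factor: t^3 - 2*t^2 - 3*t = (t - 3)*(t^2 + t) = t*(t - 3)*(t + 1)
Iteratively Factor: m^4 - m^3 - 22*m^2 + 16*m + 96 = (m + 4)*(m^3 - 5*m^2 - 2*m + 24) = (m - 3)*(m + 4)*(m^2 - 2*m - 8) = (m - 3)*(m + 2)*(m + 4)*(m - 4)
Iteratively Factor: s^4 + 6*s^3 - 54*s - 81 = (s + 3)*(s^3 + 3*s^2 - 9*s - 27) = (s + 3)^2*(s^2 - 9) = (s - 3)*(s + 3)^2*(s + 3)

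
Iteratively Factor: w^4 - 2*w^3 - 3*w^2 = (w - 3)*(w^3 + w^2) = w*(w - 3)*(w^2 + w) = w*(w - 3)*(w + 1)*(w)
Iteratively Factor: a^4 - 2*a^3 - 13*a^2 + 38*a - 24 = (a - 1)*(a^3 - a^2 - 14*a + 24) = (a - 2)*(a - 1)*(a^2 + a - 12) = (a - 2)*(a - 1)*(a + 4)*(a - 3)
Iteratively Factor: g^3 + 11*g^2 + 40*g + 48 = (g + 4)*(g^2 + 7*g + 12) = (g + 3)*(g + 4)*(g + 4)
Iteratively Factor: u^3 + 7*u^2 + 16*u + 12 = (u + 3)*(u^2 + 4*u + 4) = (u + 2)*(u + 3)*(u + 2)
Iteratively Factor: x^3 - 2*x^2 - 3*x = (x)*(x^2 - 2*x - 3) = x*(x - 3)*(x + 1)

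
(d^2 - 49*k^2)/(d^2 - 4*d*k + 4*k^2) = (d^2 - 49*k^2)/(d^2 - 4*d*k + 4*k^2)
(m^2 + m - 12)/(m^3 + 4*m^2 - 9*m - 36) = 1/(m + 3)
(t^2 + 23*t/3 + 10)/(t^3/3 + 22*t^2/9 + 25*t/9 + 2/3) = 3*(3*t + 5)/(3*t^2 + 4*t + 1)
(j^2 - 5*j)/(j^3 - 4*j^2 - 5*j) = 1/(j + 1)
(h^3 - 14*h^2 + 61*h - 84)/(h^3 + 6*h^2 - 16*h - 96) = (h^2 - 10*h + 21)/(h^2 + 10*h + 24)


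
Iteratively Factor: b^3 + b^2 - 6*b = (b)*(b^2 + b - 6) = b*(b + 3)*(b - 2)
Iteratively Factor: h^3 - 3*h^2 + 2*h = (h)*(h^2 - 3*h + 2) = h*(h - 1)*(h - 2)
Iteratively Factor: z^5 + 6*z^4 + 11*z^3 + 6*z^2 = (z + 3)*(z^4 + 3*z^3 + 2*z^2) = (z + 1)*(z + 3)*(z^3 + 2*z^2) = z*(z + 1)*(z + 3)*(z^2 + 2*z) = z*(z + 1)*(z + 2)*(z + 3)*(z)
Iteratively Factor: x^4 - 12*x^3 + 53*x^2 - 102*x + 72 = (x - 3)*(x^3 - 9*x^2 + 26*x - 24) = (x - 4)*(x - 3)*(x^2 - 5*x + 6) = (x - 4)*(x - 3)^2*(x - 2)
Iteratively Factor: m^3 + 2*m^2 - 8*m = (m + 4)*(m^2 - 2*m) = (m - 2)*(m + 4)*(m)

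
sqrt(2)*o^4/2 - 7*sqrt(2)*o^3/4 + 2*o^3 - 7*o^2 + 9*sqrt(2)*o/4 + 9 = (o/2 + sqrt(2))*(o - 3)*(o - 3/2)*(sqrt(2)*o + sqrt(2))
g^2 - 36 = (g - 6)*(g + 6)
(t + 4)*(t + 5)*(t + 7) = t^3 + 16*t^2 + 83*t + 140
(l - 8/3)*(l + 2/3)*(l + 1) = l^3 - l^2 - 34*l/9 - 16/9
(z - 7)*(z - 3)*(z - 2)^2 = z^4 - 14*z^3 + 65*z^2 - 124*z + 84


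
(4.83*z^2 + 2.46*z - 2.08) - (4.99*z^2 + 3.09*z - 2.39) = -0.16*z^2 - 0.63*z + 0.31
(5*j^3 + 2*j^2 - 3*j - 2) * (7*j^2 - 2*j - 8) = 35*j^5 + 4*j^4 - 65*j^3 - 24*j^2 + 28*j + 16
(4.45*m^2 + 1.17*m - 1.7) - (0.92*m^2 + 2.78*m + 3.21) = 3.53*m^2 - 1.61*m - 4.91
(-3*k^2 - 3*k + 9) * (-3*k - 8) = 9*k^3 + 33*k^2 - 3*k - 72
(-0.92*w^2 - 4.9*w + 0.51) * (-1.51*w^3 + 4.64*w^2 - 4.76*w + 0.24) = 1.3892*w^5 + 3.1302*w^4 - 19.1269*w^3 + 25.4696*w^2 - 3.6036*w + 0.1224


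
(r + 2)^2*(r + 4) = r^3 + 8*r^2 + 20*r + 16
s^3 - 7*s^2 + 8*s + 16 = (s - 4)^2*(s + 1)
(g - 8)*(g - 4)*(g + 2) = g^3 - 10*g^2 + 8*g + 64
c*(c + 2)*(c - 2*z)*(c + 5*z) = c^4 + 3*c^3*z + 2*c^3 - 10*c^2*z^2 + 6*c^2*z - 20*c*z^2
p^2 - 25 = (p - 5)*(p + 5)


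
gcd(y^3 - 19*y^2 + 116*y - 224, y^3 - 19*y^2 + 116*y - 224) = y^3 - 19*y^2 + 116*y - 224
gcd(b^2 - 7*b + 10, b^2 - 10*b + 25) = b - 5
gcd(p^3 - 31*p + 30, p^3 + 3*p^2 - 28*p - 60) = p^2 + p - 30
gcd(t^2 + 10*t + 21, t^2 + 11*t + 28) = t + 7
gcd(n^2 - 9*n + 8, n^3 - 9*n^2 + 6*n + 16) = n - 8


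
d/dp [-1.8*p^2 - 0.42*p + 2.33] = -3.6*p - 0.42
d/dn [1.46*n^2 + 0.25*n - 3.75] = 2.92*n + 0.25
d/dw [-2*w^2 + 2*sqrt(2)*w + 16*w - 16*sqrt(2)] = -4*w + 2*sqrt(2) + 16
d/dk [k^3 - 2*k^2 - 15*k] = 3*k^2 - 4*k - 15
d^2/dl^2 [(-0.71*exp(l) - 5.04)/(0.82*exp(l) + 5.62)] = (2.22044604925031e-16*exp(2*l) - 0.116932*exp(l) + 0.801411999999999)*exp(l)/(0.551368*exp(3*l) + 11.336664*exp(2*l) + 77.697624*exp(l) + 177.504328)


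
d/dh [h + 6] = 1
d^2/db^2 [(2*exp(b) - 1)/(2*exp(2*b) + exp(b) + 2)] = (8*exp(4*b) - 20*exp(3*b) - 54*exp(2*b) + 11*exp(b) + 10)*exp(b)/(8*exp(6*b) + 12*exp(5*b) + 30*exp(4*b) + 25*exp(3*b) + 30*exp(2*b) + 12*exp(b) + 8)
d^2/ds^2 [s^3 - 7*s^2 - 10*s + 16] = 6*s - 14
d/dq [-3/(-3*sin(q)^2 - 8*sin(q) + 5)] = -6*(3*sin(q) + 4)*cos(q)/(3*sin(q)^2 + 8*sin(q) - 5)^2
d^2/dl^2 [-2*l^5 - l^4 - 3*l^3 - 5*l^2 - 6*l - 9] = -40*l^3 - 12*l^2 - 18*l - 10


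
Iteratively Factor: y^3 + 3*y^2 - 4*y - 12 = (y + 2)*(y^2 + y - 6) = (y + 2)*(y + 3)*(y - 2)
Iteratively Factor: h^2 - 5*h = (h)*(h - 5)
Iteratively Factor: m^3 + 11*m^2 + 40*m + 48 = (m + 3)*(m^2 + 8*m + 16) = (m + 3)*(m + 4)*(m + 4)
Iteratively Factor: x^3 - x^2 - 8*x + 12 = (x + 3)*(x^2 - 4*x + 4) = (x - 2)*(x + 3)*(x - 2)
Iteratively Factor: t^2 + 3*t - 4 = (t + 4)*(t - 1)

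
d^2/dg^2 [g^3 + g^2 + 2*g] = 6*g + 2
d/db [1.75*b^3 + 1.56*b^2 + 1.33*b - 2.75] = 5.25*b^2 + 3.12*b + 1.33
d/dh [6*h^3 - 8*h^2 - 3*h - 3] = 18*h^2 - 16*h - 3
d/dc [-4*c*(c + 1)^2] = 4*(-3*c - 1)*(c + 1)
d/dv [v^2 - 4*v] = 2*v - 4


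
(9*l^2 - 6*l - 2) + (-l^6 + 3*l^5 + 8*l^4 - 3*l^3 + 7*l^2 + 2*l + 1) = -l^6 + 3*l^5 + 8*l^4 - 3*l^3 + 16*l^2 - 4*l - 1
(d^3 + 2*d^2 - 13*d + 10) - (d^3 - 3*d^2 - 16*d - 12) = 5*d^2 + 3*d + 22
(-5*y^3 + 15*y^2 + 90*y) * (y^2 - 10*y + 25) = -5*y^5 + 65*y^4 - 185*y^3 - 525*y^2 + 2250*y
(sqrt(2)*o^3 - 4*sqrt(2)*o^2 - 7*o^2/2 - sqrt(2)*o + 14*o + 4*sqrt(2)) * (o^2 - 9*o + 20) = sqrt(2)*o^5 - 13*sqrt(2)*o^4 - 7*o^4/2 + 91*o^3/2 + 55*sqrt(2)*o^3 - 196*o^2 - 67*sqrt(2)*o^2 - 56*sqrt(2)*o + 280*o + 80*sqrt(2)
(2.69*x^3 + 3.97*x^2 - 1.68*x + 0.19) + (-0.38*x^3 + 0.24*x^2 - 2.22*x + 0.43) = 2.31*x^3 + 4.21*x^2 - 3.9*x + 0.62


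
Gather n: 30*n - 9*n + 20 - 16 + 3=21*n + 7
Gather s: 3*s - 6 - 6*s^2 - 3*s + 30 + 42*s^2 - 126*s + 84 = 36*s^2 - 126*s + 108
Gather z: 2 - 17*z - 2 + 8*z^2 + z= 8*z^2 - 16*z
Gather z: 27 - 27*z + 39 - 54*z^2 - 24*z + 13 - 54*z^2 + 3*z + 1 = -108*z^2 - 48*z + 80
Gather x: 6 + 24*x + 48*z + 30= 24*x + 48*z + 36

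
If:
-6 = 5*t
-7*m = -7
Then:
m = 1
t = -6/5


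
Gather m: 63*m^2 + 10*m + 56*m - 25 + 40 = 63*m^2 + 66*m + 15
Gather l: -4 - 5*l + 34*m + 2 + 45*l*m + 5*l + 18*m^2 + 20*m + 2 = 45*l*m + 18*m^2 + 54*m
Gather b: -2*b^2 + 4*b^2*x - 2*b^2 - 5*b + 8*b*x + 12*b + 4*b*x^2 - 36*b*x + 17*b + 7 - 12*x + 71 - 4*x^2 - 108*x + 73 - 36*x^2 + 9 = b^2*(4*x - 4) + b*(4*x^2 - 28*x + 24) - 40*x^2 - 120*x + 160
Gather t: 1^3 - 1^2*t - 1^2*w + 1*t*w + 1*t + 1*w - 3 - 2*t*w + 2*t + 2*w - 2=t*(2 - w) + 2*w - 4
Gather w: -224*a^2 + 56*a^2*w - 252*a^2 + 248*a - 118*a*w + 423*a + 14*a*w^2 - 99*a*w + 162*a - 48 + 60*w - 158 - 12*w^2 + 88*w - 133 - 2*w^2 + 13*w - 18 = -476*a^2 + 833*a + w^2*(14*a - 14) + w*(56*a^2 - 217*a + 161) - 357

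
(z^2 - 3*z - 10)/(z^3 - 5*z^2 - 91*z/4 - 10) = 4*(-z^2 + 3*z + 10)/(-4*z^3 + 20*z^2 + 91*z + 40)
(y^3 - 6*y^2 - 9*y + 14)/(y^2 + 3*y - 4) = (y^2 - 5*y - 14)/(y + 4)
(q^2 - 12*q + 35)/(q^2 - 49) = (q - 5)/(q + 7)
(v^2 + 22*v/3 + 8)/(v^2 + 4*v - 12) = (v + 4/3)/(v - 2)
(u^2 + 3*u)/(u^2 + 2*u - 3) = u/(u - 1)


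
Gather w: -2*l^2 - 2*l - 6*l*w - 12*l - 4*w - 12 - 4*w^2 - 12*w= -2*l^2 - 14*l - 4*w^2 + w*(-6*l - 16) - 12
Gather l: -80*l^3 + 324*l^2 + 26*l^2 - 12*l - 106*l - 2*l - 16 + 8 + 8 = -80*l^3 + 350*l^2 - 120*l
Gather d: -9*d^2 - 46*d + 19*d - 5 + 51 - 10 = -9*d^2 - 27*d + 36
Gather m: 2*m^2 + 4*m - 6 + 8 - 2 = 2*m^2 + 4*m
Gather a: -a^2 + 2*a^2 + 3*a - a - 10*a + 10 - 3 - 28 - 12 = a^2 - 8*a - 33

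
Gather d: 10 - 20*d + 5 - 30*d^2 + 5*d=-30*d^2 - 15*d + 15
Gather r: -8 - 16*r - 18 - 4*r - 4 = -20*r - 30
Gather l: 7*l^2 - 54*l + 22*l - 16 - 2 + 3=7*l^2 - 32*l - 15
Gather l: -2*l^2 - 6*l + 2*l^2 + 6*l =0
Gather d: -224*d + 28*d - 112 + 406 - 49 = 245 - 196*d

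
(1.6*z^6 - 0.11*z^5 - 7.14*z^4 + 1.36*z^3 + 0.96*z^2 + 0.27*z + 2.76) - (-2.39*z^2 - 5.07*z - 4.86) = 1.6*z^6 - 0.11*z^5 - 7.14*z^4 + 1.36*z^3 + 3.35*z^2 + 5.34*z + 7.62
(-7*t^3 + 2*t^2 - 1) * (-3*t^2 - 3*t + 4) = 21*t^5 + 15*t^4 - 34*t^3 + 11*t^2 + 3*t - 4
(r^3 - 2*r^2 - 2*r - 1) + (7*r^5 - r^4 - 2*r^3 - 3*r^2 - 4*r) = 7*r^5 - r^4 - r^3 - 5*r^2 - 6*r - 1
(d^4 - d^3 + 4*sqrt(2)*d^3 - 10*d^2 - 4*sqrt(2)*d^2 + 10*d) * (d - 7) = d^5 - 8*d^4 + 4*sqrt(2)*d^4 - 32*sqrt(2)*d^3 - 3*d^3 + 28*sqrt(2)*d^2 + 80*d^2 - 70*d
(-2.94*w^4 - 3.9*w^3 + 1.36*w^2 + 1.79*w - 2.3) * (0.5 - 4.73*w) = 13.9062*w^5 + 16.977*w^4 - 8.3828*w^3 - 7.7867*w^2 + 11.774*w - 1.15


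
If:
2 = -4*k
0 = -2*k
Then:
No Solution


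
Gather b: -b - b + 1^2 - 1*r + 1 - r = -2*b - 2*r + 2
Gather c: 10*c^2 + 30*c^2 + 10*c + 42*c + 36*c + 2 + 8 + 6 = 40*c^2 + 88*c + 16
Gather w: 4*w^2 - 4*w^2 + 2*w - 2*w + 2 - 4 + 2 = 0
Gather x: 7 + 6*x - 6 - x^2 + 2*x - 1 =-x^2 + 8*x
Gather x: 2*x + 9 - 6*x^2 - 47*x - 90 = -6*x^2 - 45*x - 81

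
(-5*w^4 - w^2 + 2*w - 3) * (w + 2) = -5*w^5 - 10*w^4 - w^3 + w - 6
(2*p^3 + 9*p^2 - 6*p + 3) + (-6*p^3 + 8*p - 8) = -4*p^3 + 9*p^2 + 2*p - 5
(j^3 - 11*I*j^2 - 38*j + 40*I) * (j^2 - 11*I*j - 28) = j^5 - 22*I*j^4 - 187*j^3 + 766*I*j^2 + 1504*j - 1120*I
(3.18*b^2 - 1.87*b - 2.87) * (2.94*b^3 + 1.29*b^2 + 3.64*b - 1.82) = 9.3492*b^5 - 1.3956*b^4 + 0.725100000000001*b^3 - 16.2967*b^2 - 7.0434*b + 5.2234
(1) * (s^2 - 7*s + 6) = s^2 - 7*s + 6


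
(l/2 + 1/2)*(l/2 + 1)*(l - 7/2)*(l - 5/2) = l^4/4 - 3*l^3/4 - 29*l^2/16 + 57*l/16 + 35/8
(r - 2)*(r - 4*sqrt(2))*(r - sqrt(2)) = r^3 - 5*sqrt(2)*r^2 - 2*r^2 + 8*r + 10*sqrt(2)*r - 16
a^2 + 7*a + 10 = (a + 2)*(a + 5)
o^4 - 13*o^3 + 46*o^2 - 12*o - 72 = (o - 6)^2*(o - 2)*(o + 1)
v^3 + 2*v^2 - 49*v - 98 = (v - 7)*(v + 2)*(v + 7)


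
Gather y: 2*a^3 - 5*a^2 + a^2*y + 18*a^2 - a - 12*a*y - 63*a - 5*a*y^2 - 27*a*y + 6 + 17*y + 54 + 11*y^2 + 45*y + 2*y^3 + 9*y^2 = 2*a^3 + 13*a^2 - 64*a + 2*y^3 + y^2*(20 - 5*a) + y*(a^2 - 39*a + 62) + 60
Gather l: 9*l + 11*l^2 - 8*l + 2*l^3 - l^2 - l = 2*l^3 + 10*l^2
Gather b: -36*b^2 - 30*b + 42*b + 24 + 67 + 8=-36*b^2 + 12*b + 99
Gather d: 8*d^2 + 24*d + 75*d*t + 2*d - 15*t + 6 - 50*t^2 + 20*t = 8*d^2 + d*(75*t + 26) - 50*t^2 + 5*t + 6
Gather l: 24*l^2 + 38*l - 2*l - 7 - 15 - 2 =24*l^2 + 36*l - 24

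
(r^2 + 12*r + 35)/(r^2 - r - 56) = (r + 5)/(r - 8)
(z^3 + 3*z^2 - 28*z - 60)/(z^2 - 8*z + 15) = (z^2 + 8*z + 12)/(z - 3)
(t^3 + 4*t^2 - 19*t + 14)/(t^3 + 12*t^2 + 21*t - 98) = (t - 1)/(t + 7)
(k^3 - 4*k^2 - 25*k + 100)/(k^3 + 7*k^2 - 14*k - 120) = (k - 5)/(k + 6)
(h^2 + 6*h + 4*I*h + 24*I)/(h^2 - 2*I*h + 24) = (h + 6)/(h - 6*I)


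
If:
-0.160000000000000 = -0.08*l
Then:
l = 2.00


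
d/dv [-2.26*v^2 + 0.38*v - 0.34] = 0.38 - 4.52*v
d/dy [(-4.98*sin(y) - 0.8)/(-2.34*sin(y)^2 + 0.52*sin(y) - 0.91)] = (-11.6532*sin(y)^2 - 3.744*sin(y) + 4.9478)*cos(y)/(5.4756*sin(y)^4 - 2.4336*sin(y)^3 + 4.5292*sin(y)^2 - 0.9464*sin(y) + 0.8281)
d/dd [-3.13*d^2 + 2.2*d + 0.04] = 2.2 - 6.26*d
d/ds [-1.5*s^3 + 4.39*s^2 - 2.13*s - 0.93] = -4.5*s^2 + 8.78*s - 2.13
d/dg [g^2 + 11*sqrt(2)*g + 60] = 2*g + 11*sqrt(2)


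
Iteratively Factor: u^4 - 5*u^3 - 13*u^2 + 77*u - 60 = (u - 1)*(u^3 - 4*u^2 - 17*u + 60) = (u - 5)*(u - 1)*(u^2 + u - 12) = (u - 5)*(u - 3)*(u - 1)*(u + 4)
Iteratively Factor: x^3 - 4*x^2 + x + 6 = (x + 1)*(x^2 - 5*x + 6) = (x - 3)*(x + 1)*(x - 2)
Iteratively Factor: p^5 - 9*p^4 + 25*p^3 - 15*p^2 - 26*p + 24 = (p - 1)*(p^4 - 8*p^3 + 17*p^2 + 2*p - 24) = (p - 4)*(p - 1)*(p^3 - 4*p^2 + p + 6) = (p - 4)*(p - 2)*(p - 1)*(p^2 - 2*p - 3) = (p - 4)*(p - 2)*(p - 1)*(p + 1)*(p - 3)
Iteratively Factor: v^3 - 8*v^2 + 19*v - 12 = (v - 1)*(v^2 - 7*v + 12) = (v - 3)*(v - 1)*(v - 4)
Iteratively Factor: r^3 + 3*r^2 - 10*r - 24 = (r - 3)*(r^2 + 6*r + 8) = (r - 3)*(r + 2)*(r + 4)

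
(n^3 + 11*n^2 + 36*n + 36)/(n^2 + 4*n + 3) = (n^2 + 8*n + 12)/(n + 1)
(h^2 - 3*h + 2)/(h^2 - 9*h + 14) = (h - 1)/(h - 7)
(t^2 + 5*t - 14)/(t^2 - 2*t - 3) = (-t^2 - 5*t + 14)/(-t^2 + 2*t + 3)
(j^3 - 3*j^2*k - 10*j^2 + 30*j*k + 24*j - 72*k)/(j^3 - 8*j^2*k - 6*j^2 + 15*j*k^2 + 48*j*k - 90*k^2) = (j - 4)/(j - 5*k)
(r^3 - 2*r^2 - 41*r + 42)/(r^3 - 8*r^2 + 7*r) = (r + 6)/r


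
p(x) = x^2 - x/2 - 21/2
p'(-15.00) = -30.50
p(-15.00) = 222.00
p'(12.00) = 23.50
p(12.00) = 127.50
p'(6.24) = 11.98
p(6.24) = 25.32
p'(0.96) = 1.42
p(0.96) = -10.06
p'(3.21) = 5.92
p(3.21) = -1.80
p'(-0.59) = -1.68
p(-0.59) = -9.86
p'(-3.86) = -8.22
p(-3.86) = 6.33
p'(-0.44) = -1.38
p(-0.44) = -10.09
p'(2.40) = 4.30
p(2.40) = -5.94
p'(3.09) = 5.68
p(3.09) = -2.50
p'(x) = 2*x - 1/2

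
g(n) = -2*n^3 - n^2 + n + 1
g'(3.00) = -59.00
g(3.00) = -59.00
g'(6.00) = -227.00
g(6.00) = -461.00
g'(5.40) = -184.76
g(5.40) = -337.69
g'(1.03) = -7.43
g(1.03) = -1.22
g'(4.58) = -134.02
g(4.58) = -207.54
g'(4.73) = -142.70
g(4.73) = -228.29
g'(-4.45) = -108.92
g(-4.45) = 152.99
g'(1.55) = -16.52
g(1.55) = -7.30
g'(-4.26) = -99.37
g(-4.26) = 133.21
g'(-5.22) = -152.05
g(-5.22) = 253.00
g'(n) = -6*n^2 - 2*n + 1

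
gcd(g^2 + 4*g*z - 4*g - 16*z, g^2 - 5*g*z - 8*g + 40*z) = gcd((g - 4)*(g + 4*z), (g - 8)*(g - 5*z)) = 1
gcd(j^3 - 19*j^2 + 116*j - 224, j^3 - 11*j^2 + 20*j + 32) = j^2 - 12*j + 32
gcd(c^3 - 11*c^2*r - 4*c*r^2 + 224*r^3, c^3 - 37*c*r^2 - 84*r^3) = -c^2 + 3*c*r + 28*r^2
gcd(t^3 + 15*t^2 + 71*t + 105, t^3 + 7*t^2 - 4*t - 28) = t + 7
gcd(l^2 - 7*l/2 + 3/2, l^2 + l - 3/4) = l - 1/2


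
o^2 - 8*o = o*(o - 8)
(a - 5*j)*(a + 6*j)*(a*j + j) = a^3*j + a^2*j^2 + a^2*j - 30*a*j^3 + a*j^2 - 30*j^3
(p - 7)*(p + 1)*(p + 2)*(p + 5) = p^4 + p^3 - 39*p^2 - 109*p - 70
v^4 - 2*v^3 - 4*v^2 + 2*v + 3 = (v - 3)*(v - 1)*(v + 1)^2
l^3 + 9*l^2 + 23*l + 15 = (l + 1)*(l + 3)*(l + 5)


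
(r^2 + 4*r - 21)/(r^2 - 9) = (r + 7)/(r + 3)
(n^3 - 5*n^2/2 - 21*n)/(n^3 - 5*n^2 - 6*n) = (n + 7/2)/(n + 1)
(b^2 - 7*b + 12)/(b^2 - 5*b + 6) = (b - 4)/(b - 2)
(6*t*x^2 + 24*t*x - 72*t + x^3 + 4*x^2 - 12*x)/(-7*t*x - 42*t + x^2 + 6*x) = (6*t*x - 12*t + x^2 - 2*x)/(-7*t + x)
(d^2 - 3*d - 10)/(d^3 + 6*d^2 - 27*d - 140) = (d + 2)/(d^2 + 11*d + 28)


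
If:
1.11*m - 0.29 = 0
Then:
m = 0.26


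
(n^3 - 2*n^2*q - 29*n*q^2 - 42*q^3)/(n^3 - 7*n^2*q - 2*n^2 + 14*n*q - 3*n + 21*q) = (n^2 + 5*n*q + 6*q^2)/(n^2 - 2*n - 3)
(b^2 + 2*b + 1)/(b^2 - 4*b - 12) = (b^2 + 2*b + 1)/(b^2 - 4*b - 12)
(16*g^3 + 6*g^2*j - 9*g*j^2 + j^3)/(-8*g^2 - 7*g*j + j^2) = -2*g + j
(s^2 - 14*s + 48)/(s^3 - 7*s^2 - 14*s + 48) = (s - 6)/(s^2 + s - 6)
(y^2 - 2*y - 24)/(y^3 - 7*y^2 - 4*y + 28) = (y^2 - 2*y - 24)/(y^3 - 7*y^2 - 4*y + 28)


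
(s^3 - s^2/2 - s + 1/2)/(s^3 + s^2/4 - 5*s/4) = 2*(2*s^2 + s - 1)/(s*(4*s + 5))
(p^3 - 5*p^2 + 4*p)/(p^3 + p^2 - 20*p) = (p - 1)/(p + 5)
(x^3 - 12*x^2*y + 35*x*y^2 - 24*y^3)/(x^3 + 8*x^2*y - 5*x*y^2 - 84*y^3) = (x^2 - 9*x*y + 8*y^2)/(x^2 + 11*x*y + 28*y^2)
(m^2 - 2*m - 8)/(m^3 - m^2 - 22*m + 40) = (m + 2)/(m^2 + 3*m - 10)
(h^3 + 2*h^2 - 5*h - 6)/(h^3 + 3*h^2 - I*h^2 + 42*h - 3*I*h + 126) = (h^2 - h - 2)/(h^2 - I*h + 42)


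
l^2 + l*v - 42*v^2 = (l - 6*v)*(l + 7*v)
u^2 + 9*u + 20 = (u + 4)*(u + 5)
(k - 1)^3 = k^3 - 3*k^2 + 3*k - 1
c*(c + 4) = c^2 + 4*c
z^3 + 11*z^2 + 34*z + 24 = (z + 1)*(z + 4)*(z + 6)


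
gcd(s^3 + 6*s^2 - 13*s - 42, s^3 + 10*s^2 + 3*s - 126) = s^2 + 4*s - 21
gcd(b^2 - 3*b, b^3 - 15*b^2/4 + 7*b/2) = b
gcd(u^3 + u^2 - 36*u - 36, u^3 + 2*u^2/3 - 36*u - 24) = u^2 - 36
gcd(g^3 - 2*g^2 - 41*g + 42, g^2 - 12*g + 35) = g - 7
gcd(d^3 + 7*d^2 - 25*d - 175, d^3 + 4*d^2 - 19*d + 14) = d + 7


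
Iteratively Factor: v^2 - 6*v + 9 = (v - 3)*(v - 3)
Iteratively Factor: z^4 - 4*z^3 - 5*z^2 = (z + 1)*(z^3 - 5*z^2) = z*(z + 1)*(z^2 - 5*z) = z^2*(z + 1)*(z - 5)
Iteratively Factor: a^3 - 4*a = (a)*(a^2 - 4) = a*(a - 2)*(a + 2)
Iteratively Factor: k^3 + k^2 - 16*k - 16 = (k + 4)*(k^2 - 3*k - 4) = (k - 4)*(k + 4)*(k + 1)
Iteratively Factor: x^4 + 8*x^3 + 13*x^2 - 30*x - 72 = (x + 4)*(x^3 + 4*x^2 - 3*x - 18) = (x + 3)*(x + 4)*(x^2 + x - 6) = (x - 2)*(x + 3)*(x + 4)*(x + 3)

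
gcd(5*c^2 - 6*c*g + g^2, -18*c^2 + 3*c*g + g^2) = 1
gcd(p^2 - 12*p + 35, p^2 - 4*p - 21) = p - 7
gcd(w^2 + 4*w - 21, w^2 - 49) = w + 7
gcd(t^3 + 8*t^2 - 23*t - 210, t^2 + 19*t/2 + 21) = t + 6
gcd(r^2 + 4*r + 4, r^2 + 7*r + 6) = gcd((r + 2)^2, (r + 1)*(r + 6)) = 1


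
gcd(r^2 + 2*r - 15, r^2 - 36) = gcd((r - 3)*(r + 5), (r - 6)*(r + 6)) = 1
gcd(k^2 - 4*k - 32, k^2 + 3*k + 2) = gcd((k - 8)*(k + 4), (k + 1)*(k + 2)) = 1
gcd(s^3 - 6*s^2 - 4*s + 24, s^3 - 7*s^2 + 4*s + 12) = s^2 - 8*s + 12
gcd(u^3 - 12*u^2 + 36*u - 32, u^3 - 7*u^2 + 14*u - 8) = u - 2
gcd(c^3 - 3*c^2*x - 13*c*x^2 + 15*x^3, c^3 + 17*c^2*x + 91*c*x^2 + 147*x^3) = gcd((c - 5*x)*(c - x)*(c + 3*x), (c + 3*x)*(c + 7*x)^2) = c + 3*x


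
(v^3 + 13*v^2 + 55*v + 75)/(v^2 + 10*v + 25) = v + 3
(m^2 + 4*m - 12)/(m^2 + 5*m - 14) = (m + 6)/(m + 7)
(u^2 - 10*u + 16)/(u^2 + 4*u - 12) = (u - 8)/(u + 6)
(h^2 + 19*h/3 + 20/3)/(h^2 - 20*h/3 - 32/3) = (h + 5)/(h - 8)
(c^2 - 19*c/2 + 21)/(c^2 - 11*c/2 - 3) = (2*c - 7)/(2*c + 1)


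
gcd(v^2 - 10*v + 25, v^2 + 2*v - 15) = 1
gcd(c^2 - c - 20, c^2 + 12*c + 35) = 1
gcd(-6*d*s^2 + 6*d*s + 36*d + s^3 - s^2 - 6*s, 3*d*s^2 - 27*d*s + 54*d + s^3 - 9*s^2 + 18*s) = s - 3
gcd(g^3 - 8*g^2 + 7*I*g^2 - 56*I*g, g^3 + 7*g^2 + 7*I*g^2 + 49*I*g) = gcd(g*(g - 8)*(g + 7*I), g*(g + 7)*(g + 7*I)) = g^2 + 7*I*g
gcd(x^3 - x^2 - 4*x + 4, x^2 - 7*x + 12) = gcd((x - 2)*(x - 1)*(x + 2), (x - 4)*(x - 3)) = 1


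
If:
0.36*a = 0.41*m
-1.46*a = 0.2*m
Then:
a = 0.00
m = 0.00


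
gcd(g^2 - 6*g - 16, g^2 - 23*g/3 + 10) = 1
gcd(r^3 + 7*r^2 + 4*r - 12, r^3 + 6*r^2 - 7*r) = r - 1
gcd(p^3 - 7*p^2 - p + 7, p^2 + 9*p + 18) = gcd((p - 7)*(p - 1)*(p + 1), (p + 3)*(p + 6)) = 1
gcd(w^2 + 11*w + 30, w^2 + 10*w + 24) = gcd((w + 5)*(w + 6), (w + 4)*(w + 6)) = w + 6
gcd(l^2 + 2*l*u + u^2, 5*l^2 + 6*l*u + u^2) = l + u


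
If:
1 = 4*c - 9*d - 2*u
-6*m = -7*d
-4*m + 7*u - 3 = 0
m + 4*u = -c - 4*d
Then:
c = -19/250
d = -183/875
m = -61/250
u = 253/875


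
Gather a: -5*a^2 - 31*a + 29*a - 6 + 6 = -5*a^2 - 2*a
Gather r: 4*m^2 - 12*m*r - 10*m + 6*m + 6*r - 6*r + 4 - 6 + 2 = 4*m^2 - 12*m*r - 4*m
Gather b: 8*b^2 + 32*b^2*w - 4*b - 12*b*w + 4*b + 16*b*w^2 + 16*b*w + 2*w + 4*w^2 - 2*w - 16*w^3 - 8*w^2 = b^2*(32*w + 8) + b*(16*w^2 + 4*w) - 16*w^3 - 4*w^2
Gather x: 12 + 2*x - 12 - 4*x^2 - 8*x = -4*x^2 - 6*x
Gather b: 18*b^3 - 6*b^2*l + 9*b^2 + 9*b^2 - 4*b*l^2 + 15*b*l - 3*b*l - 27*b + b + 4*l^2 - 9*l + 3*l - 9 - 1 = 18*b^3 + b^2*(18 - 6*l) + b*(-4*l^2 + 12*l - 26) + 4*l^2 - 6*l - 10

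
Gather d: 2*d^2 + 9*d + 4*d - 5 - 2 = 2*d^2 + 13*d - 7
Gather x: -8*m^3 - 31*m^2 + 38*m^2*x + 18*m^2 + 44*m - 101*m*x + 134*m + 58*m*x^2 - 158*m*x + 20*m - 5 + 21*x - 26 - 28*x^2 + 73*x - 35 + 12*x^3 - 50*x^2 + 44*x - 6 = -8*m^3 - 13*m^2 + 198*m + 12*x^3 + x^2*(58*m - 78) + x*(38*m^2 - 259*m + 138) - 72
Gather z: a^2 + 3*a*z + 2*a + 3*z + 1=a^2 + 2*a + z*(3*a + 3) + 1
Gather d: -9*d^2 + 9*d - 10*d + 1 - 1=-9*d^2 - d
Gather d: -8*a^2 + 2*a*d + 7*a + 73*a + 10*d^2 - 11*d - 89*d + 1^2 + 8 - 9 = -8*a^2 + 80*a + 10*d^2 + d*(2*a - 100)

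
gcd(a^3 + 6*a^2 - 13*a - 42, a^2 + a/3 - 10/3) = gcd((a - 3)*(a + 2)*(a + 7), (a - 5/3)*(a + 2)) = a + 2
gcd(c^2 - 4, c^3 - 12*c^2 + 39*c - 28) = 1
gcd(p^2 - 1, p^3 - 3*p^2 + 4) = p + 1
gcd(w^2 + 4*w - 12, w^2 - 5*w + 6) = w - 2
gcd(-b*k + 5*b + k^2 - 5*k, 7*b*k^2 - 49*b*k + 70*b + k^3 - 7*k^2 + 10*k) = k - 5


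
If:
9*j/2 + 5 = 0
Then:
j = -10/9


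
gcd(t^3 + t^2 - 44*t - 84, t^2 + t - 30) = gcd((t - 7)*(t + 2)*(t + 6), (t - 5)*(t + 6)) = t + 6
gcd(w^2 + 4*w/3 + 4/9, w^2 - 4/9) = w + 2/3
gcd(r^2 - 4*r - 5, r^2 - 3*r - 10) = r - 5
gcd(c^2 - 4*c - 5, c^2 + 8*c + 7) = c + 1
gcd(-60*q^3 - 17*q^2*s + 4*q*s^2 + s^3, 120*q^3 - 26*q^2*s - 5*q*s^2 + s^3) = 20*q^2 - q*s - s^2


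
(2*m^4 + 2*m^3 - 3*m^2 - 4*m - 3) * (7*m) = 14*m^5 + 14*m^4 - 21*m^3 - 28*m^2 - 21*m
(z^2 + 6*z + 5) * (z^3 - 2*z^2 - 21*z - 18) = z^5 + 4*z^4 - 28*z^3 - 154*z^2 - 213*z - 90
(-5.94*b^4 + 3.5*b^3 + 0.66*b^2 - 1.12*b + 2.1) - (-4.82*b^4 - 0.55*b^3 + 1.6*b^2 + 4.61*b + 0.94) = -1.12*b^4 + 4.05*b^3 - 0.94*b^2 - 5.73*b + 1.16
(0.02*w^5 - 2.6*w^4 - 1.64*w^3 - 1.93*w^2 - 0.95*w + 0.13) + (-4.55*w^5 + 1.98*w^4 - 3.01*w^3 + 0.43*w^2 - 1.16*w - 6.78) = -4.53*w^5 - 0.62*w^4 - 4.65*w^3 - 1.5*w^2 - 2.11*w - 6.65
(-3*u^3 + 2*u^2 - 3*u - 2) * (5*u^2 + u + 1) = -15*u^5 + 7*u^4 - 16*u^3 - 11*u^2 - 5*u - 2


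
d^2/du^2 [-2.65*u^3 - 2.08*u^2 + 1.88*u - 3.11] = -15.9*u - 4.16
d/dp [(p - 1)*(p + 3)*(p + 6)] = 3*p^2 + 16*p + 9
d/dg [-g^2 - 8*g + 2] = -2*g - 8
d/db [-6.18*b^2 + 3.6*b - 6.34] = 3.6 - 12.36*b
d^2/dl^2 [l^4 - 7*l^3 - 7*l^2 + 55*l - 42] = 12*l^2 - 42*l - 14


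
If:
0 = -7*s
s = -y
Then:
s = 0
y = 0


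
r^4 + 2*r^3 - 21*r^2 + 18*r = r*(r - 3)*(r - 1)*(r + 6)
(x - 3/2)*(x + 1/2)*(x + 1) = x^3 - 7*x/4 - 3/4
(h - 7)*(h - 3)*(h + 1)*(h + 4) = h^4 - 5*h^3 - 25*h^2 + 65*h + 84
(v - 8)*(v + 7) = v^2 - v - 56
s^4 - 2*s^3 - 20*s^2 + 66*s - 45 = (s - 3)^2*(s - 1)*(s + 5)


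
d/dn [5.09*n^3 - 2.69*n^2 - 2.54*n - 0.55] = 15.27*n^2 - 5.38*n - 2.54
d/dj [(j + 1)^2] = 2*j + 2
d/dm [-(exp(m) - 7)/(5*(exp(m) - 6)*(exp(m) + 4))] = (exp(2*m) - 14*exp(m) + 38)*exp(m)/(5*(exp(4*m) - 4*exp(3*m) - 44*exp(2*m) + 96*exp(m) + 576))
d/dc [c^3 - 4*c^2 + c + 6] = 3*c^2 - 8*c + 1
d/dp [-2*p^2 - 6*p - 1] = -4*p - 6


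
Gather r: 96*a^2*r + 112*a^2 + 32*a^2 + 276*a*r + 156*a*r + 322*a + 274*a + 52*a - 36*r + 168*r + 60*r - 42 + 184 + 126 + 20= 144*a^2 + 648*a + r*(96*a^2 + 432*a + 192) + 288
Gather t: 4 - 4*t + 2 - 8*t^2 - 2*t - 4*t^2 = -12*t^2 - 6*t + 6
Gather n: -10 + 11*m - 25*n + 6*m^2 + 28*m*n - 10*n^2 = 6*m^2 + 11*m - 10*n^2 + n*(28*m - 25) - 10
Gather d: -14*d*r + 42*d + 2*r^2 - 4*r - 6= d*(42 - 14*r) + 2*r^2 - 4*r - 6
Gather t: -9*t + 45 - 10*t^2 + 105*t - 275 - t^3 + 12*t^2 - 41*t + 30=-t^3 + 2*t^2 + 55*t - 200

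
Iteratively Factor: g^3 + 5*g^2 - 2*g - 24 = (g + 4)*(g^2 + g - 6) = (g - 2)*(g + 4)*(g + 3)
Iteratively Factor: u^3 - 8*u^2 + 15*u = (u - 5)*(u^2 - 3*u) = (u - 5)*(u - 3)*(u)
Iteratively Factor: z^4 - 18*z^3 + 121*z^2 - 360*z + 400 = (z - 4)*(z^3 - 14*z^2 + 65*z - 100) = (z - 5)*(z - 4)*(z^2 - 9*z + 20) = (z - 5)*(z - 4)^2*(z - 5)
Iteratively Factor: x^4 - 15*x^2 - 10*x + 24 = (x - 4)*(x^3 + 4*x^2 + x - 6) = (x - 4)*(x - 1)*(x^2 + 5*x + 6) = (x - 4)*(x - 1)*(x + 3)*(x + 2)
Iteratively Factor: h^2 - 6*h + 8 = (h - 2)*(h - 4)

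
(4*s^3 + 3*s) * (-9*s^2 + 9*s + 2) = -36*s^5 + 36*s^4 - 19*s^3 + 27*s^2 + 6*s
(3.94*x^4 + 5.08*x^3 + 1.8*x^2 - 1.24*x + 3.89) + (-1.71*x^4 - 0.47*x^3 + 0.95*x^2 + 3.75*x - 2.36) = 2.23*x^4 + 4.61*x^3 + 2.75*x^2 + 2.51*x + 1.53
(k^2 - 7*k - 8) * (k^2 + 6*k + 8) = k^4 - k^3 - 42*k^2 - 104*k - 64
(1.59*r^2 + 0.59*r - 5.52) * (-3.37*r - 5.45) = -5.3583*r^3 - 10.6538*r^2 + 15.3869*r + 30.084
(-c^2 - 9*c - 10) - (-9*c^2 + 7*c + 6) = 8*c^2 - 16*c - 16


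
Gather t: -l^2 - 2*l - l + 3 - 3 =-l^2 - 3*l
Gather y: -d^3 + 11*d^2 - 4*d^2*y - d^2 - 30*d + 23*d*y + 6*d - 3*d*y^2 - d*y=-d^3 + 10*d^2 - 3*d*y^2 - 24*d + y*(-4*d^2 + 22*d)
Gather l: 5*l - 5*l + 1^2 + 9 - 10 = 0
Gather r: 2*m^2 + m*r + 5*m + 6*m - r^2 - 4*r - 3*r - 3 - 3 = 2*m^2 + 11*m - r^2 + r*(m - 7) - 6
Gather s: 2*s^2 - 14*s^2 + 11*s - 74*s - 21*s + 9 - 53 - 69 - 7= -12*s^2 - 84*s - 120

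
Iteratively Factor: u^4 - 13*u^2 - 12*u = (u)*(u^3 - 13*u - 12) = u*(u + 3)*(u^2 - 3*u - 4) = u*(u + 1)*(u + 3)*(u - 4)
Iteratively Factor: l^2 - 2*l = (l)*(l - 2)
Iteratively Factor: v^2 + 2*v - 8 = (v + 4)*(v - 2)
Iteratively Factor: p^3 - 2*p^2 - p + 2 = (p - 2)*(p^2 - 1) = (p - 2)*(p - 1)*(p + 1)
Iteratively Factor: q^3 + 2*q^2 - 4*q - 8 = (q + 2)*(q^2 - 4) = (q - 2)*(q + 2)*(q + 2)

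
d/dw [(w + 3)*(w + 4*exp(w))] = w + (w + 3)*(4*exp(w) + 1) + 4*exp(w)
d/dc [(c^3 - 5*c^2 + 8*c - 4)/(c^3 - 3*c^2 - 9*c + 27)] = 2*(c^3 - 14*c^2 + 39*c - 30)/(c^5 - 3*c^4 - 18*c^3 + 54*c^2 + 81*c - 243)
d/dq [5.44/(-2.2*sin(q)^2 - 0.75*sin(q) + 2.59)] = (23.936*sin(q) + 4.08)*cos(q)/(2.2*sin(q)^2 + 0.75*sin(q) - 2.59)^2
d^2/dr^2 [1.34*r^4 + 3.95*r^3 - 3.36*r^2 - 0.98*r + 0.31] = 16.08*r^2 + 23.7*r - 6.72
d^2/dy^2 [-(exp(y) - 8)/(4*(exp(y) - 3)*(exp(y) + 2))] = (-exp(4*y) + 31*exp(3*y) - 60*exp(2*y) + 206*exp(y) - 84)*exp(y)/(4*(exp(6*y) - 3*exp(5*y) - 15*exp(4*y) + 35*exp(3*y) + 90*exp(2*y) - 108*exp(y) - 216))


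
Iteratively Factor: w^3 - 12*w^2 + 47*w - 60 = (w - 4)*(w^2 - 8*w + 15) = (w - 4)*(w - 3)*(w - 5)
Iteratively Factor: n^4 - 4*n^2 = (n - 2)*(n^3 + 2*n^2) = (n - 2)*(n + 2)*(n^2) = n*(n - 2)*(n + 2)*(n)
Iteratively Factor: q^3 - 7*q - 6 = (q - 3)*(q^2 + 3*q + 2) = (q - 3)*(q + 2)*(q + 1)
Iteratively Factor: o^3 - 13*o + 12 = (o - 1)*(o^2 + o - 12) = (o - 1)*(o + 4)*(o - 3)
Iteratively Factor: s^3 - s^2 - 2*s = (s)*(s^2 - s - 2) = s*(s - 2)*(s + 1)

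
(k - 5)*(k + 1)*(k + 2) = k^3 - 2*k^2 - 13*k - 10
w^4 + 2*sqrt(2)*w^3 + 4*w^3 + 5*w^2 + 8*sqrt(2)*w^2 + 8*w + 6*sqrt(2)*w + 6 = (w + 1)*(w + 3)*(w + sqrt(2))^2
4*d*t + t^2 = t*(4*d + t)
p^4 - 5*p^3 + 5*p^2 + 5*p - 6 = (p - 3)*(p - 2)*(p - 1)*(p + 1)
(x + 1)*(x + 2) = x^2 + 3*x + 2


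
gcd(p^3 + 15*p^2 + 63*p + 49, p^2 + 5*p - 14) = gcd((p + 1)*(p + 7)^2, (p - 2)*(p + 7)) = p + 7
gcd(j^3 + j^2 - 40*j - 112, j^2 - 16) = j + 4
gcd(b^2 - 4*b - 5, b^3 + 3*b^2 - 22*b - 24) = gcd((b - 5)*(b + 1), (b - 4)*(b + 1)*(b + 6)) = b + 1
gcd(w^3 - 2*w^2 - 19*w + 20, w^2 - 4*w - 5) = w - 5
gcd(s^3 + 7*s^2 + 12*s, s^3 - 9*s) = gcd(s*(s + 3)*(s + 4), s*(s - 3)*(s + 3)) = s^2 + 3*s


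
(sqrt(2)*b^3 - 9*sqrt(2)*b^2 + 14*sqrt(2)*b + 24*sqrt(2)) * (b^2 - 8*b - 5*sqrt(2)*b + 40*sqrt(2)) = sqrt(2)*b^5 - 17*sqrt(2)*b^4 - 10*b^4 + 86*sqrt(2)*b^3 + 170*b^3 - 860*b^2 - 88*sqrt(2)*b^2 - 192*sqrt(2)*b + 880*b + 1920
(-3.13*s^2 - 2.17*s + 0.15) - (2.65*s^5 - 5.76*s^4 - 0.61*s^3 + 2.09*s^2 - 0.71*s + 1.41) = -2.65*s^5 + 5.76*s^4 + 0.61*s^3 - 5.22*s^2 - 1.46*s - 1.26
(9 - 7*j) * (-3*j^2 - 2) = 21*j^3 - 27*j^2 + 14*j - 18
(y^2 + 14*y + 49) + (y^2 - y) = 2*y^2 + 13*y + 49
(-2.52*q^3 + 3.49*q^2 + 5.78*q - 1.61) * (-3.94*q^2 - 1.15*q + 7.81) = 9.9288*q^5 - 10.8526*q^4 - 46.4679*q^3 + 26.9533*q^2 + 46.9933*q - 12.5741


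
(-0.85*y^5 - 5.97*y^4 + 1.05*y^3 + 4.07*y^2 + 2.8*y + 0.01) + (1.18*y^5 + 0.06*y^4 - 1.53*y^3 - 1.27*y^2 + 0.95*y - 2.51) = 0.33*y^5 - 5.91*y^4 - 0.48*y^3 + 2.8*y^2 + 3.75*y - 2.5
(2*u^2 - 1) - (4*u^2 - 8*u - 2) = -2*u^2 + 8*u + 1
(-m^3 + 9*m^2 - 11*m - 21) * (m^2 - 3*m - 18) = -m^5 + 12*m^4 - 20*m^3 - 150*m^2 + 261*m + 378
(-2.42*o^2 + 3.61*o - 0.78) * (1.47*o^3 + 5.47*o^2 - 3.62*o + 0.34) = -3.5574*o^5 - 7.9307*o^4 + 27.3605*o^3 - 18.1576*o^2 + 4.051*o - 0.2652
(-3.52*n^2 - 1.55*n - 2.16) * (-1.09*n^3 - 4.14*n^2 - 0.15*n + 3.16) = 3.8368*n^5 + 16.2623*n^4 + 9.2994*n^3 - 1.9483*n^2 - 4.574*n - 6.8256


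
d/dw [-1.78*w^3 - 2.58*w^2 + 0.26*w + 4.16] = -5.34*w^2 - 5.16*w + 0.26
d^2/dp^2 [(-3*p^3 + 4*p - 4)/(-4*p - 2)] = 3*(4*p^3 + 6*p^2 + 3*p + 8)/(8*p^3 + 12*p^2 + 6*p + 1)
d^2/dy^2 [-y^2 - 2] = -2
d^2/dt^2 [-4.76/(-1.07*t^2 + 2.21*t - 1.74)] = (-10.899448*t^2 + 22.511944*t + 4.76*(2.14*t - 2.21)*(4.28*t - 4.42) - 17.724336)/(1.07*t^2 - 2.21*t + 1.74)^3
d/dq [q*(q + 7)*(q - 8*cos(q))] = q*(q + 7)*(8*sin(q) + 1) + q*(q - 8*cos(q)) + (q + 7)*(q - 8*cos(q))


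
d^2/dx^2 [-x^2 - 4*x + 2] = -2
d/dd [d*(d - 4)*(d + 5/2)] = 3*d^2 - 3*d - 10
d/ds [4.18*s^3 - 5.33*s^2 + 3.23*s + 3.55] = 12.54*s^2 - 10.66*s + 3.23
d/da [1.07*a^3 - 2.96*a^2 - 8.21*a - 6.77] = 3.21*a^2 - 5.92*a - 8.21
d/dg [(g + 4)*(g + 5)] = 2*g + 9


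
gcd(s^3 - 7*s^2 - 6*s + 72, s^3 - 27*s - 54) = s^2 - 3*s - 18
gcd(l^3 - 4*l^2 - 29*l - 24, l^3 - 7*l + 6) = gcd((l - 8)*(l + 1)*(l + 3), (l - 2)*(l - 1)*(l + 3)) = l + 3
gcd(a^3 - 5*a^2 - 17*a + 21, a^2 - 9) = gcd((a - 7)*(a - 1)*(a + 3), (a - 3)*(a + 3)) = a + 3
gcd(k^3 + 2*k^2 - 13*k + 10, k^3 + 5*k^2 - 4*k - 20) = k^2 + 3*k - 10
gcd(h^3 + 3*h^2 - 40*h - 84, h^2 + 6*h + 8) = h + 2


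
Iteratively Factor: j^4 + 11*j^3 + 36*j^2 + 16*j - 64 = (j + 4)*(j^3 + 7*j^2 + 8*j - 16) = (j - 1)*(j + 4)*(j^2 + 8*j + 16) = (j - 1)*(j + 4)^2*(j + 4)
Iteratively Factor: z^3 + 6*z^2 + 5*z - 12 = (z - 1)*(z^2 + 7*z + 12) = (z - 1)*(z + 4)*(z + 3)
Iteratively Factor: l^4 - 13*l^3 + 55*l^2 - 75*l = (l - 5)*(l^3 - 8*l^2 + 15*l) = (l - 5)*(l - 3)*(l^2 - 5*l) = l*(l - 5)*(l - 3)*(l - 5)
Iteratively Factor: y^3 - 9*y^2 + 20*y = (y - 4)*(y^2 - 5*y) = y*(y - 4)*(y - 5)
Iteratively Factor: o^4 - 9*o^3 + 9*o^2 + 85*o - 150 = (o - 5)*(o^3 - 4*o^2 - 11*o + 30) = (o - 5)*(o + 3)*(o^2 - 7*o + 10) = (o - 5)*(o - 2)*(o + 3)*(o - 5)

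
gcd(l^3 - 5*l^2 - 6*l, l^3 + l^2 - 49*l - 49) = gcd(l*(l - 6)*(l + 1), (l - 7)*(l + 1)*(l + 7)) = l + 1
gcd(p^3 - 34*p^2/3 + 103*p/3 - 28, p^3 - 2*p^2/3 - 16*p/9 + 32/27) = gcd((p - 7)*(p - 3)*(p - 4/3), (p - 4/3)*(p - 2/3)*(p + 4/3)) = p - 4/3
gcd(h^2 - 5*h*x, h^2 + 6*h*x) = h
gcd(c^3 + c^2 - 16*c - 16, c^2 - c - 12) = c - 4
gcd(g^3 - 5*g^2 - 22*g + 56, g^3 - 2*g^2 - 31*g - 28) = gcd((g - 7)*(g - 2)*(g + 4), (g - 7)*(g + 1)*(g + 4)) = g^2 - 3*g - 28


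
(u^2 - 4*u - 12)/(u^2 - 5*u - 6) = (u + 2)/(u + 1)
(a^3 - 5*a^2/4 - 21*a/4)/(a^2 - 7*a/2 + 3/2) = a*(4*a + 7)/(2*(2*a - 1))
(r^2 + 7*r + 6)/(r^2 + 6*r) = (r + 1)/r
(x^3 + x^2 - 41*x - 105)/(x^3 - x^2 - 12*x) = (x^2 - 2*x - 35)/(x*(x - 4))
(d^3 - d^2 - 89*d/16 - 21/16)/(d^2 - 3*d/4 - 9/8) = (-16*d^3 + 16*d^2 + 89*d + 21)/(2*(-8*d^2 + 6*d + 9))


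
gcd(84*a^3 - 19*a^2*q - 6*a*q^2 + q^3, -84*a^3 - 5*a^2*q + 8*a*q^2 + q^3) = -12*a^2 + a*q + q^2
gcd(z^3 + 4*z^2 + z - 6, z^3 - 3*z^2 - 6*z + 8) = z^2 + z - 2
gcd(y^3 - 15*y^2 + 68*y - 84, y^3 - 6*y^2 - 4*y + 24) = y^2 - 8*y + 12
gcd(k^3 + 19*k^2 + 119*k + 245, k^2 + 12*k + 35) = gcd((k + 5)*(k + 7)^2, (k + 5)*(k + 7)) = k^2 + 12*k + 35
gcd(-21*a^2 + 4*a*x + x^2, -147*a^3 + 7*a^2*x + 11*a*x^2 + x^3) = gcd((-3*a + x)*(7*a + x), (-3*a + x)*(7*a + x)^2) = -21*a^2 + 4*a*x + x^2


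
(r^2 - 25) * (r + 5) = r^3 + 5*r^2 - 25*r - 125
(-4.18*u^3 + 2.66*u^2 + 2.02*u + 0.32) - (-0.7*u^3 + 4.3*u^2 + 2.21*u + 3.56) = -3.48*u^3 - 1.64*u^2 - 0.19*u - 3.24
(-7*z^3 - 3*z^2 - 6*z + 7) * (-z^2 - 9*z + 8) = 7*z^5 + 66*z^4 - 23*z^3 + 23*z^2 - 111*z + 56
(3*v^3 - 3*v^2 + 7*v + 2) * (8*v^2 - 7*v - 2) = 24*v^5 - 45*v^4 + 71*v^3 - 27*v^2 - 28*v - 4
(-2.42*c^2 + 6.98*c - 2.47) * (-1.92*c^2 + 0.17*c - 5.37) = 4.6464*c^4 - 13.813*c^3 + 18.9244*c^2 - 37.9025*c + 13.2639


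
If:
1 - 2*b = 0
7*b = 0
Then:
No Solution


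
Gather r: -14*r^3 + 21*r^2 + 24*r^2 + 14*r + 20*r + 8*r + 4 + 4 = -14*r^3 + 45*r^2 + 42*r + 8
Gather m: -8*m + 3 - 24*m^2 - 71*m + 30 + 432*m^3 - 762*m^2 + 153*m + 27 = 432*m^3 - 786*m^2 + 74*m + 60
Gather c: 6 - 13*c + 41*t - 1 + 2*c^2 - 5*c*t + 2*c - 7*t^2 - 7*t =2*c^2 + c*(-5*t - 11) - 7*t^2 + 34*t + 5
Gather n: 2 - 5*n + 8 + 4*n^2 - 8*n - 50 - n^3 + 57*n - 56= -n^3 + 4*n^2 + 44*n - 96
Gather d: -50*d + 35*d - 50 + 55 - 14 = -15*d - 9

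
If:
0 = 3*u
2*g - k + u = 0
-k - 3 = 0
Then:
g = -3/2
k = -3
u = 0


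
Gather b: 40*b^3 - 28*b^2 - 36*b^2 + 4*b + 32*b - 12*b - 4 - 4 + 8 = 40*b^3 - 64*b^2 + 24*b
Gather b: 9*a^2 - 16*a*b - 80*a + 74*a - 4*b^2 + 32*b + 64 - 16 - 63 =9*a^2 - 6*a - 4*b^2 + b*(32 - 16*a) - 15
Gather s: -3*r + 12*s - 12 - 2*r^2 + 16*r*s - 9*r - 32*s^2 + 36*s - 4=-2*r^2 - 12*r - 32*s^2 + s*(16*r + 48) - 16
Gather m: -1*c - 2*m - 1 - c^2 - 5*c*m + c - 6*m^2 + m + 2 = -c^2 - 6*m^2 + m*(-5*c - 1) + 1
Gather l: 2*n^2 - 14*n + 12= 2*n^2 - 14*n + 12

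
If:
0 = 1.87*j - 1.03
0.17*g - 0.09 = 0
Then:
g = 0.53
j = 0.55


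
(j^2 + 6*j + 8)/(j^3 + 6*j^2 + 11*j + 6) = (j + 4)/(j^2 + 4*j + 3)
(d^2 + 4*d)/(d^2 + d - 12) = d/(d - 3)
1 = 1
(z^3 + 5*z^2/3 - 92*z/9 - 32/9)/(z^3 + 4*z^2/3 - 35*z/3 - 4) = (z - 8/3)/(z - 3)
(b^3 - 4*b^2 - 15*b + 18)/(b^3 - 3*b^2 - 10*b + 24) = (b^2 - 7*b + 6)/(b^2 - 6*b + 8)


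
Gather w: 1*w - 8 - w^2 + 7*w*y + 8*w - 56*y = -w^2 + w*(7*y + 9) - 56*y - 8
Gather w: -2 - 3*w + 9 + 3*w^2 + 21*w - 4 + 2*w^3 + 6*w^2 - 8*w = 2*w^3 + 9*w^2 + 10*w + 3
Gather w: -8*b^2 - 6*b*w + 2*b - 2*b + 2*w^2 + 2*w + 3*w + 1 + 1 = -8*b^2 + 2*w^2 + w*(5 - 6*b) + 2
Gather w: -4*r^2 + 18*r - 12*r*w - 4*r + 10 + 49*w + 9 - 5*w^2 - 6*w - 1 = -4*r^2 + 14*r - 5*w^2 + w*(43 - 12*r) + 18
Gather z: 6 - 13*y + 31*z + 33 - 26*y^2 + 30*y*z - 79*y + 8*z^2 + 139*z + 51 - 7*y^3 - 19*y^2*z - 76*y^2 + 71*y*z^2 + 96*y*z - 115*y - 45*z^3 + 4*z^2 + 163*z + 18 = -7*y^3 - 102*y^2 - 207*y - 45*z^3 + z^2*(71*y + 12) + z*(-19*y^2 + 126*y + 333) + 108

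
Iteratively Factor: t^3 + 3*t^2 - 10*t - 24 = (t + 4)*(t^2 - t - 6) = (t + 2)*(t + 4)*(t - 3)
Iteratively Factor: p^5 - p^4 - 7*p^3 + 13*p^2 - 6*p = (p)*(p^4 - p^3 - 7*p^2 + 13*p - 6) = p*(p + 3)*(p^3 - 4*p^2 + 5*p - 2) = p*(p - 1)*(p + 3)*(p^2 - 3*p + 2) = p*(p - 1)^2*(p + 3)*(p - 2)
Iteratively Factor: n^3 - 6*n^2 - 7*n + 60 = (n - 5)*(n^2 - n - 12) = (n - 5)*(n + 3)*(n - 4)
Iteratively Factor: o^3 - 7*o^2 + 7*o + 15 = (o - 5)*(o^2 - 2*o - 3) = (o - 5)*(o - 3)*(o + 1)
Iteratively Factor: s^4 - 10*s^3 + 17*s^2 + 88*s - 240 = (s - 5)*(s^3 - 5*s^2 - 8*s + 48) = (s - 5)*(s - 4)*(s^2 - s - 12) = (s - 5)*(s - 4)^2*(s + 3)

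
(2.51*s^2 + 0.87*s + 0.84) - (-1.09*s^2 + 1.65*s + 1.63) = 3.6*s^2 - 0.78*s - 0.79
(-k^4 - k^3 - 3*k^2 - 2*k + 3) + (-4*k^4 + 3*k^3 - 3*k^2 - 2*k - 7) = -5*k^4 + 2*k^3 - 6*k^2 - 4*k - 4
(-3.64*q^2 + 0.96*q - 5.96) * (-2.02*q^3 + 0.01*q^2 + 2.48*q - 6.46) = 7.3528*q^5 - 1.9756*q^4 + 3.0216*q^3 + 25.8356*q^2 - 20.9824*q + 38.5016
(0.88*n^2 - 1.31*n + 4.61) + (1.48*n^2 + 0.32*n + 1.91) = 2.36*n^2 - 0.99*n + 6.52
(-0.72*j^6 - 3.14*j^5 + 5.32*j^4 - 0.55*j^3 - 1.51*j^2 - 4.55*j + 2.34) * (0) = 0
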